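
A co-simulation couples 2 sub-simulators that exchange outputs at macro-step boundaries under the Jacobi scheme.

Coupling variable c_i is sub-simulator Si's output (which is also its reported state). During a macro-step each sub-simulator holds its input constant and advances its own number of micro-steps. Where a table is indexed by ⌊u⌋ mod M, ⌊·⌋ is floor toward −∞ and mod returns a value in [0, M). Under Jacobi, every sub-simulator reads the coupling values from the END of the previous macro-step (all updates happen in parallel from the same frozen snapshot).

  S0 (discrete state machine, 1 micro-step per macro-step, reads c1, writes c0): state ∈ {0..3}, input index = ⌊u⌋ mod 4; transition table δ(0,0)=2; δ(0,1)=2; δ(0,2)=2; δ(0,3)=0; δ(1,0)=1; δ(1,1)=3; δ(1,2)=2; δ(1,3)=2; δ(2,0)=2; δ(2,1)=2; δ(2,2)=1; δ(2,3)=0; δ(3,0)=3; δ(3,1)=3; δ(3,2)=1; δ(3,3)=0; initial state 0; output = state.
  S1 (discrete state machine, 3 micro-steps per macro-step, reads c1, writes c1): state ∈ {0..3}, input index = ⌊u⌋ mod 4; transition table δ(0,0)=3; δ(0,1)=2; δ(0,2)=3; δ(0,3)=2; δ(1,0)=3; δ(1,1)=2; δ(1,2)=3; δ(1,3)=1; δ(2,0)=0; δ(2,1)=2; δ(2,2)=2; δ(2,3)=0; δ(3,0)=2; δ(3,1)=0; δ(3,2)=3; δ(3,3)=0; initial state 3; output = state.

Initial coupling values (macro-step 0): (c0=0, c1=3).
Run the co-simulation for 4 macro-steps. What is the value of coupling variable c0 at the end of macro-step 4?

macro 1: S0 reads c1=3 → after 1×micro: 0; S1 reads c1=3 → after 3×micro: 0 ⇒ (c0=0, c1=0)
macro 2: S0 reads c1=0 → after 1×micro: 2; S1 reads c1=0 → after 3×micro: 0 ⇒ (c0=2, c1=0)
macro 3: S0 reads c1=0 → after 1×micro: 2; S1 reads c1=0 → after 3×micro: 0 ⇒ (c0=2, c1=0)
macro 4: S0 reads c1=0 → after 1×micro: 2; S1 reads c1=0 → after 3×micro: 0 ⇒ (c0=2, c1=0)

c0 at macro-step 4 = 2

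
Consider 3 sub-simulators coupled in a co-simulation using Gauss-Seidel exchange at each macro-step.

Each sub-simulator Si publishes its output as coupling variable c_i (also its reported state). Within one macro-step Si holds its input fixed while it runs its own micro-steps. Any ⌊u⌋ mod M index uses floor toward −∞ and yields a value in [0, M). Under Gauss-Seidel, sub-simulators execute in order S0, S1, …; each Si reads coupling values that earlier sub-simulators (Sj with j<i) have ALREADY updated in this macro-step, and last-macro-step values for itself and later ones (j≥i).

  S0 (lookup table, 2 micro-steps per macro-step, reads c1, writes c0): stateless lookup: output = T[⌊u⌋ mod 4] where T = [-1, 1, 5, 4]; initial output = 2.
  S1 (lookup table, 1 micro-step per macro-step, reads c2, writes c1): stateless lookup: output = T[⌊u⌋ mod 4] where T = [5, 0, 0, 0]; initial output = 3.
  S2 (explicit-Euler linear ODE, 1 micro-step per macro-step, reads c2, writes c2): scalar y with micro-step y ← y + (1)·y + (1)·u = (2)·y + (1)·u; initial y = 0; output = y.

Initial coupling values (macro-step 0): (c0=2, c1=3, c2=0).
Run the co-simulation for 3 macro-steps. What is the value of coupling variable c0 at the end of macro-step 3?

c0 at macro-step 3 = 1

macro 1: S0 reads c1=3 → after 2×micro: 4; S1 reads c2=0 → after 1×micro: 5; S2 reads c2=0 → after 1×micro: 0 ⇒ (c0=4, c1=5, c2=0)
macro 2: S0 reads c1=5 → after 2×micro: 1; S1 reads c2=0 → after 1×micro: 5; S2 reads c2=0 → after 1×micro: 0 ⇒ (c0=1, c1=5, c2=0)
macro 3: S0 reads c1=5 → after 2×micro: 1; S1 reads c2=0 → after 1×micro: 5; S2 reads c2=0 → after 1×micro: 0 ⇒ (c0=1, c1=5, c2=0)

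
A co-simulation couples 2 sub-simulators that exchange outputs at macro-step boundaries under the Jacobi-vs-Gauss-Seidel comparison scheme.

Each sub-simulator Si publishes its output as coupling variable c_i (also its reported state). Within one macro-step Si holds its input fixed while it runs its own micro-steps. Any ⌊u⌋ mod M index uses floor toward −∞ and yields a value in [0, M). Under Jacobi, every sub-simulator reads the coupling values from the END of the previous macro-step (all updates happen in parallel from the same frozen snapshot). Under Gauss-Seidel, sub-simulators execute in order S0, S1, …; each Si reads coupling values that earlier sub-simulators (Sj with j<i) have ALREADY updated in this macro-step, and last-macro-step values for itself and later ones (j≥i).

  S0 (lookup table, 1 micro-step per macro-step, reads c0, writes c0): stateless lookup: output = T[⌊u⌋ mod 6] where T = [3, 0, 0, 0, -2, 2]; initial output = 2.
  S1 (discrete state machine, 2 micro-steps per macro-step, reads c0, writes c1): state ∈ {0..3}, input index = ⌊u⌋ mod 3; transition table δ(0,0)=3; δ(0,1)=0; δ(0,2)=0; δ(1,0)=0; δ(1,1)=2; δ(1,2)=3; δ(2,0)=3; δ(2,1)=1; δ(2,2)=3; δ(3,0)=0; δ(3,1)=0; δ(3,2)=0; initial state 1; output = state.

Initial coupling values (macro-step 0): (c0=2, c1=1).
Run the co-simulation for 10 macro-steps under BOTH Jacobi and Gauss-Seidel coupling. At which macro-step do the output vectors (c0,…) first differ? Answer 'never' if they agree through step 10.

[Jacobi] macro 1: S0 reads c0=2 → after 1×micro: 0; S1 reads c0=2 → after 2×micro: 0 ⇒ (c0=0, c1=0)
[Jacobi] macro 2: S0 reads c0=0 → after 1×micro: 3; S1 reads c0=0 → after 2×micro: 0 ⇒ (c0=3, c1=0)
[Jacobi] macro 3: S0 reads c0=3 → after 1×micro: 0; S1 reads c0=3 → after 2×micro: 0 ⇒ (c0=0, c1=0)
[Jacobi] macro 4: S0 reads c0=0 → after 1×micro: 3; S1 reads c0=0 → after 2×micro: 0 ⇒ (c0=3, c1=0)
[Jacobi] macro 5: S0 reads c0=3 → after 1×micro: 0; S1 reads c0=3 → after 2×micro: 0 ⇒ (c0=0, c1=0)
[Jacobi] macro 6: S0 reads c0=0 → after 1×micro: 3; S1 reads c0=0 → after 2×micro: 0 ⇒ (c0=3, c1=0)
[Jacobi] macro 7: S0 reads c0=3 → after 1×micro: 0; S1 reads c0=3 → after 2×micro: 0 ⇒ (c0=0, c1=0)
[Jacobi] macro 8: S0 reads c0=0 → after 1×micro: 3; S1 reads c0=0 → after 2×micro: 0 ⇒ (c0=3, c1=0)
[Jacobi] macro 9: S0 reads c0=3 → after 1×micro: 0; S1 reads c0=3 → after 2×micro: 0 ⇒ (c0=0, c1=0)
[Jacobi] macro 10: S0 reads c0=0 → after 1×micro: 3; S1 reads c0=0 → after 2×micro: 0 ⇒ (c0=3, c1=0)
[Gauss-Seidel] macro 1: S0 reads c0=2 → after 1×micro: 0; S1 reads c0=0 → after 2×micro: 3 ⇒ (c0=0, c1=3)
[Gauss-Seidel] macro 2: S0 reads c0=0 → after 1×micro: 3; S1 reads c0=3 → after 2×micro: 3 ⇒ (c0=3, c1=3)
[Gauss-Seidel] macro 3: S0 reads c0=3 → after 1×micro: 0; S1 reads c0=0 → after 2×micro: 3 ⇒ (c0=0, c1=3)
[Gauss-Seidel] macro 4: S0 reads c0=0 → after 1×micro: 3; S1 reads c0=3 → after 2×micro: 3 ⇒ (c0=3, c1=3)
[Gauss-Seidel] macro 5: S0 reads c0=3 → after 1×micro: 0; S1 reads c0=0 → after 2×micro: 3 ⇒ (c0=0, c1=3)
[Gauss-Seidel] macro 6: S0 reads c0=0 → after 1×micro: 3; S1 reads c0=3 → after 2×micro: 3 ⇒ (c0=3, c1=3)
[Gauss-Seidel] macro 7: S0 reads c0=3 → after 1×micro: 0; S1 reads c0=0 → after 2×micro: 3 ⇒ (c0=0, c1=3)
[Gauss-Seidel] macro 8: S0 reads c0=0 → after 1×micro: 3; S1 reads c0=3 → after 2×micro: 3 ⇒ (c0=3, c1=3)
[Gauss-Seidel] macro 9: S0 reads c0=3 → after 1×micro: 0; S1 reads c0=0 → after 2×micro: 3 ⇒ (c0=0, c1=3)
[Gauss-Seidel] macro 10: S0 reads c0=0 → after 1×micro: 3; S1 reads c0=3 → after 2×micro: 3 ⇒ (c0=3, c1=3)

first divergence at macro-step: 1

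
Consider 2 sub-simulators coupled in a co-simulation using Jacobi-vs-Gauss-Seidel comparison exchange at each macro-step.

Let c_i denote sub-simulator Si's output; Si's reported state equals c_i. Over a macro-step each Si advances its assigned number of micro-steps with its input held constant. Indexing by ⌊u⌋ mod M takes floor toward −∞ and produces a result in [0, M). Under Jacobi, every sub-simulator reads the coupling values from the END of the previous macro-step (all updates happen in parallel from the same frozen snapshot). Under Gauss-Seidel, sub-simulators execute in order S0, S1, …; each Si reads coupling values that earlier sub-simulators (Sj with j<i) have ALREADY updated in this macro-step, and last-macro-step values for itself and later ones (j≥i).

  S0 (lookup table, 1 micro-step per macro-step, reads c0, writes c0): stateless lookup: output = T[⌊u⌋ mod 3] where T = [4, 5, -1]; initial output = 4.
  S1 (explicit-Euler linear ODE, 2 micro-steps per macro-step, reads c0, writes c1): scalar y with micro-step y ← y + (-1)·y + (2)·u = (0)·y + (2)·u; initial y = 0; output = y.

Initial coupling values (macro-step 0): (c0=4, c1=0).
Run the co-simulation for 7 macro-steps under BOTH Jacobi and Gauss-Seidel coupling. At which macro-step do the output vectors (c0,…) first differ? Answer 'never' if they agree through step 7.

first divergence at macro-step: 1

[Jacobi] macro 1: S0 reads c0=4 → after 1×micro: 5; S1 reads c0=4 → after 2×micro: 8 ⇒ (c0=5, c1=8)
[Jacobi] macro 2: S0 reads c0=5 → after 1×micro: -1; S1 reads c0=5 → after 2×micro: 10 ⇒ (c0=-1, c1=10)
[Jacobi] macro 3: S0 reads c0=-1 → after 1×micro: -1; S1 reads c0=-1 → after 2×micro: -2 ⇒ (c0=-1, c1=-2)
[Jacobi] macro 4: S0 reads c0=-1 → after 1×micro: -1; S1 reads c0=-1 → after 2×micro: -2 ⇒ (c0=-1, c1=-2)
[Jacobi] macro 5: S0 reads c0=-1 → after 1×micro: -1; S1 reads c0=-1 → after 2×micro: -2 ⇒ (c0=-1, c1=-2)
[Jacobi] macro 6: S0 reads c0=-1 → after 1×micro: -1; S1 reads c0=-1 → after 2×micro: -2 ⇒ (c0=-1, c1=-2)
[Jacobi] macro 7: S0 reads c0=-1 → after 1×micro: -1; S1 reads c0=-1 → after 2×micro: -2 ⇒ (c0=-1, c1=-2)
[Gauss-Seidel] macro 1: S0 reads c0=4 → after 1×micro: 5; S1 reads c0=5 → after 2×micro: 10 ⇒ (c0=5, c1=10)
[Gauss-Seidel] macro 2: S0 reads c0=5 → after 1×micro: -1; S1 reads c0=-1 → after 2×micro: -2 ⇒ (c0=-1, c1=-2)
[Gauss-Seidel] macro 3: S0 reads c0=-1 → after 1×micro: -1; S1 reads c0=-1 → after 2×micro: -2 ⇒ (c0=-1, c1=-2)
[Gauss-Seidel] macro 4: S0 reads c0=-1 → after 1×micro: -1; S1 reads c0=-1 → after 2×micro: -2 ⇒ (c0=-1, c1=-2)
[Gauss-Seidel] macro 5: S0 reads c0=-1 → after 1×micro: -1; S1 reads c0=-1 → after 2×micro: -2 ⇒ (c0=-1, c1=-2)
[Gauss-Seidel] macro 6: S0 reads c0=-1 → after 1×micro: -1; S1 reads c0=-1 → after 2×micro: -2 ⇒ (c0=-1, c1=-2)
[Gauss-Seidel] macro 7: S0 reads c0=-1 → after 1×micro: -1; S1 reads c0=-1 → after 2×micro: -2 ⇒ (c0=-1, c1=-2)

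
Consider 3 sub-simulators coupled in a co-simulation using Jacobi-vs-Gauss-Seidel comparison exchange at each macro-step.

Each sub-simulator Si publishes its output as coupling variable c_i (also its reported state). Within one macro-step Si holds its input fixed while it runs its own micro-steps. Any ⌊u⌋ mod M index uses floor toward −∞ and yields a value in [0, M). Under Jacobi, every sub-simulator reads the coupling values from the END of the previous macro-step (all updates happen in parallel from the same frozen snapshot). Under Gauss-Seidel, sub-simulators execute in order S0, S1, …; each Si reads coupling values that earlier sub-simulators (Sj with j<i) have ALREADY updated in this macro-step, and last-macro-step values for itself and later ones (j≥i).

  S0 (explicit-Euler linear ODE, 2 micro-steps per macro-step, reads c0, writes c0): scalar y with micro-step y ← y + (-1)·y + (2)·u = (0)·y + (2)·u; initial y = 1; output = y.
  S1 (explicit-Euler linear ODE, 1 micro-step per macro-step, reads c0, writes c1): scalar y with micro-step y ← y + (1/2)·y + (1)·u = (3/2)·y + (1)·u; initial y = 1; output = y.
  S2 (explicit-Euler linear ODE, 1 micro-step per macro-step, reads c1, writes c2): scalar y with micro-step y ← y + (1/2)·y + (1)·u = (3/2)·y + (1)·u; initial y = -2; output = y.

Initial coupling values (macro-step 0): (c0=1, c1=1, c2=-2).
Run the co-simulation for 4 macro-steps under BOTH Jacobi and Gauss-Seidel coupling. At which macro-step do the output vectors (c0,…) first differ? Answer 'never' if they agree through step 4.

first divergence at macro-step: 1

[Jacobi] macro 1: S0 reads c0=1 → after 2×micro: 2; S1 reads c0=1 → after 1×micro: 5/2; S2 reads c1=1 → after 1×micro: -2 ⇒ (c0=2, c1=5/2, c2=-2)
[Jacobi] macro 2: S0 reads c0=2 → after 2×micro: 4; S1 reads c0=2 → after 1×micro: 23/4; S2 reads c1=5/2 → after 1×micro: -1/2 ⇒ (c0=4, c1=23/4, c2=-1/2)
[Jacobi] macro 3: S0 reads c0=4 → after 2×micro: 8; S1 reads c0=4 → after 1×micro: 101/8; S2 reads c1=23/4 → after 1×micro: 5 ⇒ (c0=8, c1=101/8, c2=5)
[Jacobi] macro 4: S0 reads c0=8 → after 2×micro: 16; S1 reads c0=8 → after 1×micro: 431/16; S2 reads c1=101/8 → after 1×micro: 161/8 ⇒ (c0=16, c1=431/16, c2=161/8)
[Gauss-Seidel] macro 1: S0 reads c0=1 → after 2×micro: 2; S1 reads c0=2 → after 1×micro: 7/2; S2 reads c1=7/2 → after 1×micro: 1/2 ⇒ (c0=2, c1=7/2, c2=1/2)
[Gauss-Seidel] macro 2: S0 reads c0=2 → after 2×micro: 4; S1 reads c0=4 → after 1×micro: 37/4; S2 reads c1=37/4 → after 1×micro: 10 ⇒ (c0=4, c1=37/4, c2=10)
[Gauss-Seidel] macro 3: S0 reads c0=4 → after 2×micro: 8; S1 reads c0=8 → after 1×micro: 175/8; S2 reads c1=175/8 → after 1×micro: 295/8 ⇒ (c0=8, c1=175/8, c2=295/8)
[Gauss-Seidel] macro 4: S0 reads c0=8 → after 2×micro: 16; S1 reads c0=16 → after 1×micro: 781/16; S2 reads c1=781/16 → after 1×micro: 833/8 ⇒ (c0=16, c1=781/16, c2=833/8)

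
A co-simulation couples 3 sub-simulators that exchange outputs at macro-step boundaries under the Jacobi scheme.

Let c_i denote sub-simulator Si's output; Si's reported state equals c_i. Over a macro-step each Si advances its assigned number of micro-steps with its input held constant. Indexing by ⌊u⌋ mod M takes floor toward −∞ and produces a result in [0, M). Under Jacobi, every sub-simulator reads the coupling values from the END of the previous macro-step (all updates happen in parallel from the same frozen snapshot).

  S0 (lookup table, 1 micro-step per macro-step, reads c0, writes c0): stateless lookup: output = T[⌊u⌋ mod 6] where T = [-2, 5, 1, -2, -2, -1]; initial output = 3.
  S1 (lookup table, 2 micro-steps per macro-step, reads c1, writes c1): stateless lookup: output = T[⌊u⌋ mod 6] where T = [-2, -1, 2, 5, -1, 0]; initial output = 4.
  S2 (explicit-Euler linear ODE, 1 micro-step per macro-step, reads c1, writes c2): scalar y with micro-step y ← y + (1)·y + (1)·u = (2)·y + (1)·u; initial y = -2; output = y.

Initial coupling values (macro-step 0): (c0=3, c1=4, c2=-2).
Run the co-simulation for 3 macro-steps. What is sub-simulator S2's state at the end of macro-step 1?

S2 state at macro-step 1 = 0

macro 1: S0 reads c0=3 → after 1×micro: -2; S1 reads c1=4 → after 2×micro: -1; S2 reads c1=4 → after 1×micro: 0 ⇒ (c0=-2, c1=-1, c2=0)
macro 2: S0 reads c0=-2 → after 1×micro: -2; S1 reads c1=-1 → after 2×micro: 0; S2 reads c1=-1 → after 1×micro: -1 ⇒ (c0=-2, c1=0, c2=-1)
macro 3: S0 reads c0=-2 → after 1×micro: -2; S1 reads c1=0 → after 2×micro: -2; S2 reads c1=0 → after 1×micro: -2 ⇒ (c0=-2, c1=-2, c2=-2)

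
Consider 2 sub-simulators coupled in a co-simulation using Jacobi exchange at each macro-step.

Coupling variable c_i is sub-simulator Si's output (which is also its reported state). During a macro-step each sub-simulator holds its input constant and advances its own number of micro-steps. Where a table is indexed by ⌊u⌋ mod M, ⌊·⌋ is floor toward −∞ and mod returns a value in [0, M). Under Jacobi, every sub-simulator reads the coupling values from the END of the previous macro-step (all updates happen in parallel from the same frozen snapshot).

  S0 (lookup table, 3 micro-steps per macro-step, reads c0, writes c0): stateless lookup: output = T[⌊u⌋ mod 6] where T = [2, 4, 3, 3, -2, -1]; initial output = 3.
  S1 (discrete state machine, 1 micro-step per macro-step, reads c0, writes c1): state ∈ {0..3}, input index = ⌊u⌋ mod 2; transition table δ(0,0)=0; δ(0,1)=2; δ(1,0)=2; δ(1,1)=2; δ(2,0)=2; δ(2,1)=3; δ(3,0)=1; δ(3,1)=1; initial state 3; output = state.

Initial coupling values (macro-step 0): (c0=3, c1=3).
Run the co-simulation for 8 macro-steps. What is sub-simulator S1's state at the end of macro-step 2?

macro 1: S0 reads c0=3 → after 3×micro: 3; S1 reads c0=3 → after 1×micro: 1 ⇒ (c0=3, c1=1)
macro 2: S0 reads c0=3 → after 3×micro: 3; S1 reads c0=3 → after 1×micro: 2 ⇒ (c0=3, c1=2)
macro 3: S0 reads c0=3 → after 3×micro: 3; S1 reads c0=3 → after 1×micro: 3 ⇒ (c0=3, c1=3)
macro 4: S0 reads c0=3 → after 3×micro: 3; S1 reads c0=3 → after 1×micro: 1 ⇒ (c0=3, c1=1)
macro 5: S0 reads c0=3 → after 3×micro: 3; S1 reads c0=3 → after 1×micro: 2 ⇒ (c0=3, c1=2)
macro 6: S0 reads c0=3 → after 3×micro: 3; S1 reads c0=3 → after 1×micro: 3 ⇒ (c0=3, c1=3)
macro 7: S0 reads c0=3 → after 3×micro: 3; S1 reads c0=3 → after 1×micro: 1 ⇒ (c0=3, c1=1)
macro 8: S0 reads c0=3 → after 3×micro: 3; S1 reads c0=3 → after 1×micro: 2 ⇒ (c0=3, c1=2)

S1 state at macro-step 2 = 2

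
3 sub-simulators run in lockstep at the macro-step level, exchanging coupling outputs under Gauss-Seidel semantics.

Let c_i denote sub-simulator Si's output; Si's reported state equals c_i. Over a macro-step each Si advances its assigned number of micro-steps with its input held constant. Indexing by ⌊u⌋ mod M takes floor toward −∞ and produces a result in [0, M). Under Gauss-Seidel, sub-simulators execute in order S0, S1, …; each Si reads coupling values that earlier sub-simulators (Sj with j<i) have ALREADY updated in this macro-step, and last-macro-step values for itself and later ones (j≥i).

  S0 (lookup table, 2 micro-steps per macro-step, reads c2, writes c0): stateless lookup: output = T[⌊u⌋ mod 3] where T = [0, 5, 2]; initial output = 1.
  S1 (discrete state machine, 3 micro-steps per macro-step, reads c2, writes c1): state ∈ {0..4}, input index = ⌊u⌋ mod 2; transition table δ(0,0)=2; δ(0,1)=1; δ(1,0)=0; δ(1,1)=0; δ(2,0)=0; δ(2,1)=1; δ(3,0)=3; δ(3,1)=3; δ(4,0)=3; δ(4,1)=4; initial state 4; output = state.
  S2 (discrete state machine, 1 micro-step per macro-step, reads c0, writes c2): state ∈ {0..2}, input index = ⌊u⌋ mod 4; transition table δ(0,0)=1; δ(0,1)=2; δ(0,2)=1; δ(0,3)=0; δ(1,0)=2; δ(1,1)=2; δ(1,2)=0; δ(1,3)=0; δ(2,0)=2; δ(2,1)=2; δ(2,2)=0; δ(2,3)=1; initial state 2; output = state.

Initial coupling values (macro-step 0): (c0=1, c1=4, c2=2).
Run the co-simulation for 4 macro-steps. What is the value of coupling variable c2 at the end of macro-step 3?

c2 at macro-step 3 = 2

macro 1: S0 reads c2=2 → after 2×micro: 2; S1 reads c2=2 → after 3×micro: 3; S2 reads c0=2 → after 1×micro: 0 ⇒ (c0=2, c1=3, c2=0)
macro 2: S0 reads c2=0 → after 2×micro: 0; S1 reads c2=0 → after 3×micro: 3; S2 reads c0=0 → after 1×micro: 1 ⇒ (c0=0, c1=3, c2=1)
macro 3: S0 reads c2=1 → after 2×micro: 5; S1 reads c2=1 → after 3×micro: 3; S2 reads c0=5 → after 1×micro: 2 ⇒ (c0=5, c1=3, c2=2)
macro 4: S0 reads c2=2 → after 2×micro: 2; S1 reads c2=2 → after 3×micro: 3; S2 reads c0=2 → after 1×micro: 0 ⇒ (c0=2, c1=3, c2=0)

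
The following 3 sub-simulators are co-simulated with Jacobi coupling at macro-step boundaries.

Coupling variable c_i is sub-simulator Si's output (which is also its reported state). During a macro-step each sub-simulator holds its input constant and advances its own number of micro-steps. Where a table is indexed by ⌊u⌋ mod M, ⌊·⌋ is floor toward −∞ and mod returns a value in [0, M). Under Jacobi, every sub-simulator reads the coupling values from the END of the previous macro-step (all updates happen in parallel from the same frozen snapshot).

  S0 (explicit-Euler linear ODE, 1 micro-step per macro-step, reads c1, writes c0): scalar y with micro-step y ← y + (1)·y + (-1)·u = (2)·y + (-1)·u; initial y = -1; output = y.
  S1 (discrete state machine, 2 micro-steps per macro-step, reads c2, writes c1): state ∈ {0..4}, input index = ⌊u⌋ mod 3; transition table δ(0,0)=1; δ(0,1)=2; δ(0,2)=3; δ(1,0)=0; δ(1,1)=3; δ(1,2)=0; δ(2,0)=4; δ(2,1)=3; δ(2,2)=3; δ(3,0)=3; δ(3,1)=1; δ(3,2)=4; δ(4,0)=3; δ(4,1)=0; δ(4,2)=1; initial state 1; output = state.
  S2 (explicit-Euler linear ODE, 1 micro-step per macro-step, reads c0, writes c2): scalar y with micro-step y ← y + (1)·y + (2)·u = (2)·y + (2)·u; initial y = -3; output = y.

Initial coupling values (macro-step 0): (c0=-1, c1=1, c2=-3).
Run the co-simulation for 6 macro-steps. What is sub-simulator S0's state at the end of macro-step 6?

macro 1: S0 reads c1=1 → after 1×micro: -3; S1 reads c2=-3 → after 2×micro: 1; S2 reads c0=-1 → after 1×micro: -8 ⇒ (c0=-3, c1=1, c2=-8)
macro 2: S0 reads c1=1 → after 1×micro: -7; S1 reads c2=-8 → after 2×micro: 1; S2 reads c0=-3 → after 1×micro: -22 ⇒ (c0=-7, c1=1, c2=-22)
macro 3: S0 reads c1=1 → after 1×micro: -15; S1 reads c2=-22 → after 2×micro: 3; S2 reads c0=-7 → after 1×micro: -58 ⇒ (c0=-15, c1=3, c2=-58)
macro 4: S0 reads c1=3 → after 1×micro: -33; S1 reads c2=-58 → after 2×micro: 1; S2 reads c0=-15 → after 1×micro: -146 ⇒ (c0=-33, c1=1, c2=-146)
macro 5: S0 reads c1=1 → after 1×micro: -67; S1 reads c2=-146 → after 2×micro: 1; S2 reads c0=-33 → after 1×micro: -358 ⇒ (c0=-67, c1=1, c2=-358)
macro 6: S0 reads c1=1 → after 1×micro: -135; S1 reads c2=-358 → after 2×micro: 3; S2 reads c0=-67 → after 1×micro: -850 ⇒ (c0=-135, c1=3, c2=-850)

S0 state at macro-step 6 = -135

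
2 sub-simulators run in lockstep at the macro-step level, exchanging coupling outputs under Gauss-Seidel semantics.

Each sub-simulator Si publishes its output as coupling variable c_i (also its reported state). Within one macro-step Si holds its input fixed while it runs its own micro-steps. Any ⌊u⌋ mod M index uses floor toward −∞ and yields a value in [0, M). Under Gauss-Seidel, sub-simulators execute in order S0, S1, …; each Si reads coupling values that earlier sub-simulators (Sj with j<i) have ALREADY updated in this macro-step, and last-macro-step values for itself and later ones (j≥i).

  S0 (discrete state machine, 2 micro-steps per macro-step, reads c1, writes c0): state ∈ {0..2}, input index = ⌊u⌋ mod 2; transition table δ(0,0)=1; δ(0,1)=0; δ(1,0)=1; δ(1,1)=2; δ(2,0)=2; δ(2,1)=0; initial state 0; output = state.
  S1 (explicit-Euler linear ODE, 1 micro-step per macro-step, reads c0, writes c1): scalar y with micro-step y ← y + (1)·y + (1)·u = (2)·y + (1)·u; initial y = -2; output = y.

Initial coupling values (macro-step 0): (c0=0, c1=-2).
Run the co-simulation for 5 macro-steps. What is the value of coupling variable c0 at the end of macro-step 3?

macro 1: S0 reads c1=-2 → after 2×micro: 1; S1 reads c0=1 → after 1×micro: -3 ⇒ (c0=1, c1=-3)
macro 2: S0 reads c1=-3 → after 2×micro: 0; S1 reads c0=0 → after 1×micro: -6 ⇒ (c0=0, c1=-6)
macro 3: S0 reads c1=-6 → after 2×micro: 1; S1 reads c0=1 → after 1×micro: -11 ⇒ (c0=1, c1=-11)
macro 4: S0 reads c1=-11 → after 2×micro: 0; S1 reads c0=0 → after 1×micro: -22 ⇒ (c0=0, c1=-22)
macro 5: S0 reads c1=-22 → after 2×micro: 1; S1 reads c0=1 → after 1×micro: -43 ⇒ (c0=1, c1=-43)

c0 at macro-step 3 = 1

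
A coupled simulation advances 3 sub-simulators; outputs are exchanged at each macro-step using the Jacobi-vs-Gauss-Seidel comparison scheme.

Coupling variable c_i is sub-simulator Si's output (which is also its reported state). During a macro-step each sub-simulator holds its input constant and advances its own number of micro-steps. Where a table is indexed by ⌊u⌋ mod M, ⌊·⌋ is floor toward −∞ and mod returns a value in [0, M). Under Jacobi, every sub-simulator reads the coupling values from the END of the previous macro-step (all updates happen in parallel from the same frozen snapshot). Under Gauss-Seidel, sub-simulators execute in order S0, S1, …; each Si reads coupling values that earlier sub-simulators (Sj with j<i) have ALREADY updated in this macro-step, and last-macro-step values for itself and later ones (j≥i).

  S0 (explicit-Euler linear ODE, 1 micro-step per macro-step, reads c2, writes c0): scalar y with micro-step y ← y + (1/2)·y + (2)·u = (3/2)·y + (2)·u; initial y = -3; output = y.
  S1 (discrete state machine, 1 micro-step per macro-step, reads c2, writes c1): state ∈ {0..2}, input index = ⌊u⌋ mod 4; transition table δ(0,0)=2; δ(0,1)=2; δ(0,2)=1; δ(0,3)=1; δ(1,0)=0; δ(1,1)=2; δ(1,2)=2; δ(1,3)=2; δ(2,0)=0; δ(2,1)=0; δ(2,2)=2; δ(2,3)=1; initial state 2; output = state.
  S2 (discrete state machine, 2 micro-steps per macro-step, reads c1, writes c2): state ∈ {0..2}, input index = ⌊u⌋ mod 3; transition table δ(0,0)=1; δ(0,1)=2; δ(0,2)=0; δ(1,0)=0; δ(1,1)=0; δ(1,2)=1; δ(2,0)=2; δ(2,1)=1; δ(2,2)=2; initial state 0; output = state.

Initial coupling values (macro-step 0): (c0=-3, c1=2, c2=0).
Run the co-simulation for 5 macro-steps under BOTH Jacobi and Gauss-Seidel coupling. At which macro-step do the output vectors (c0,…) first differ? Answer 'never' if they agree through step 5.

[Jacobi] macro 1: S0 reads c2=0 → after 1×micro: -9/2; S1 reads c2=0 → after 1×micro: 0; S2 reads c1=2 → after 2×micro: 0 ⇒ (c0=-9/2, c1=0, c2=0)
[Jacobi] macro 2: S0 reads c2=0 → after 1×micro: -27/4; S1 reads c2=0 → after 1×micro: 2; S2 reads c1=0 → after 2×micro: 0 ⇒ (c0=-27/4, c1=2, c2=0)
[Jacobi] macro 3: S0 reads c2=0 → after 1×micro: -81/8; S1 reads c2=0 → after 1×micro: 0; S2 reads c1=2 → after 2×micro: 0 ⇒ (c0=-81/8, c1=0, c2=0)
[Jacobi] macro 4: S0 reads c2=0 → after 1×micro: -243/16; S1 reads c2=0 → after 1×micro: 2; S2 reads c1=0 → after 2×micro: 0 ⇒ (c0=-243/16, c1=2, c2=0)
[Jacobi] macro 5: S0 reads c2=0 → after 1×micro: -729/32; S1 reads c2=0 → after 1×micro: 0; S2 reads c1=2 → after 2×micro: 0 ⇒ (c0=-729/32, c1=0, c2=0)
[Gauss-Seidel] macro 1: S0 reads c2=0 → after 1×micro: -9/2; S1 reads c2=0 → after 1×micro: 0; S2 reads c1=0 → after 2×micro: 0 ⇒ (c0=-9/2, c1=0, c2=0)
[Gauss-Seidel] macro 2: S0 reads c2=0 → after 1×micro: -27/4; S1 reads c2=0 → after 1×micro: 2; S2 reads c1=2 → after 2×micro: 0 ⇒ (c0=-27/4, c1=2, c2=0)
[Gauss-Seidel] macro 3: S0 reads c2=0 → after 1×micro: -81/8; S1 reads c2=0 → after 1×micro: 0; S2 reads c1=0 → after 2×micro: 0 ⇒ (c0=-81/8, c1=0, c2=0)
[Gauss-Seidel] macro 4: S0 reads c2=0 → after 1×micro: -243/16; S1 reads c2=0 → after 1×micro: 2; S2 reads c1=2 → after 2×micro: 0 ⇒ (c0=-243/16, c1=2, c2=0)
[Gauss-Seidel] macro 5: S0 reads c2=0 → after 1×micro: -729/32; S1 reads c2=0 → after 1×micro: 0; S2 reads c1=0 → after 2×micro: 0 ⇒ (c0=-729/32, c1=0, c2=0)

first divergence at macro-step: never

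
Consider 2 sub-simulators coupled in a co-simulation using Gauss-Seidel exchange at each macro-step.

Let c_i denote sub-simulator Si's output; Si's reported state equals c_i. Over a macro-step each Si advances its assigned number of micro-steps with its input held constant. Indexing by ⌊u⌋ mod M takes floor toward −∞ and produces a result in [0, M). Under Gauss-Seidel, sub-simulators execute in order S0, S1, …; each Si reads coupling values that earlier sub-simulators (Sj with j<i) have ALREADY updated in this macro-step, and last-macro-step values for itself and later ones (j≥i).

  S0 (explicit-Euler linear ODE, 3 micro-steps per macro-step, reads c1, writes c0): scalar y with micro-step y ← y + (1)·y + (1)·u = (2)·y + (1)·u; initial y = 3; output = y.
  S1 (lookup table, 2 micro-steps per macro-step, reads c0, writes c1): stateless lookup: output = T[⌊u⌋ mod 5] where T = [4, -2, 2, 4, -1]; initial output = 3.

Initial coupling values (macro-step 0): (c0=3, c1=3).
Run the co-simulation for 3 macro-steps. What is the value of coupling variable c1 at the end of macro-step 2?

c1 at macro-step 2 = 4

macro 1: S0 reads c1=3 → after 3×micro: 45; S1 reads c0=45 → after 2×micro: 4 ⇒ (c0=45, c1=4)
macro 2: S0 reads c1=4 → after 3×micro: 388; S1 reads c0=388 → after 2×micro: 4 ⇒ (c0=388, c1=4)
macro 3: S0 reads c1=4 → after 3×micro: 3132; S1 reads c0=3132 → after 2×micro: 2 ⇒ (c0=3132, c1=2)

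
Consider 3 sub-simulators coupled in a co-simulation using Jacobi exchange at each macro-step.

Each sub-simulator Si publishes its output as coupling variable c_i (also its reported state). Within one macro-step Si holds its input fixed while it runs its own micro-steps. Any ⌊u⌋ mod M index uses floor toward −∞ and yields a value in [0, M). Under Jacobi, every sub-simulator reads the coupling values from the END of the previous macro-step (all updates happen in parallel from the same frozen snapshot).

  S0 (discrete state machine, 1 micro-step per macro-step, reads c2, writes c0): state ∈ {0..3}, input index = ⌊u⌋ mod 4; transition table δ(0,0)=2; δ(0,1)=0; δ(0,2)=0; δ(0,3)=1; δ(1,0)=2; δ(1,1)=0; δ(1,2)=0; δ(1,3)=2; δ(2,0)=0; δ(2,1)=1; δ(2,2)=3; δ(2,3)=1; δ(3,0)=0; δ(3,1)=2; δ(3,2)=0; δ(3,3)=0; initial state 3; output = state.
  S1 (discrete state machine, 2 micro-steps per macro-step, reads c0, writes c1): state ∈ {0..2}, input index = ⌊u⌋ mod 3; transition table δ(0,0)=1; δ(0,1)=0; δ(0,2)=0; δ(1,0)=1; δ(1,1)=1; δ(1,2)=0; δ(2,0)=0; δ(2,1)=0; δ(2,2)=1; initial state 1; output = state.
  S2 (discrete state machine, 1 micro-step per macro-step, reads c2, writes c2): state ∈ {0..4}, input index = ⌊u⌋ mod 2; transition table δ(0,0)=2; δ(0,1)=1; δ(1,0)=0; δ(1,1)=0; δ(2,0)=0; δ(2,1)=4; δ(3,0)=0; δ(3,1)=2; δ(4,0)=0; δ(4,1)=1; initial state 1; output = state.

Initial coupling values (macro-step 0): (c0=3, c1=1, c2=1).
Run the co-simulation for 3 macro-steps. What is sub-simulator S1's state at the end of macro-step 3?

S1 state at macro-step 3 = 1

macro 1: S0 reads c2=1 → after 1×micro: 2; S1 reads c0=3 → after 2×micro: 1; S2 reads c2=1 → after 1×micro: 0 ⇒ (c0=2, c1=1, c2=0)
macro 2: S0 reads c2=0 → after 1×micro: 0; S1 reads c0=2 → after 2×micro: 0; S2 reads c2=0 → after 1×micro: 2 ⇒ (c0=0, c1=0, c2=2)
macro 3: S0 reads c2=2 → after 1×micro: 0; S1 reads c0=0 → after 2×micro: 1; S2 reads c2=2 → after 1×micro: 0 ⇒ (c0=0, c1=1, c2=0)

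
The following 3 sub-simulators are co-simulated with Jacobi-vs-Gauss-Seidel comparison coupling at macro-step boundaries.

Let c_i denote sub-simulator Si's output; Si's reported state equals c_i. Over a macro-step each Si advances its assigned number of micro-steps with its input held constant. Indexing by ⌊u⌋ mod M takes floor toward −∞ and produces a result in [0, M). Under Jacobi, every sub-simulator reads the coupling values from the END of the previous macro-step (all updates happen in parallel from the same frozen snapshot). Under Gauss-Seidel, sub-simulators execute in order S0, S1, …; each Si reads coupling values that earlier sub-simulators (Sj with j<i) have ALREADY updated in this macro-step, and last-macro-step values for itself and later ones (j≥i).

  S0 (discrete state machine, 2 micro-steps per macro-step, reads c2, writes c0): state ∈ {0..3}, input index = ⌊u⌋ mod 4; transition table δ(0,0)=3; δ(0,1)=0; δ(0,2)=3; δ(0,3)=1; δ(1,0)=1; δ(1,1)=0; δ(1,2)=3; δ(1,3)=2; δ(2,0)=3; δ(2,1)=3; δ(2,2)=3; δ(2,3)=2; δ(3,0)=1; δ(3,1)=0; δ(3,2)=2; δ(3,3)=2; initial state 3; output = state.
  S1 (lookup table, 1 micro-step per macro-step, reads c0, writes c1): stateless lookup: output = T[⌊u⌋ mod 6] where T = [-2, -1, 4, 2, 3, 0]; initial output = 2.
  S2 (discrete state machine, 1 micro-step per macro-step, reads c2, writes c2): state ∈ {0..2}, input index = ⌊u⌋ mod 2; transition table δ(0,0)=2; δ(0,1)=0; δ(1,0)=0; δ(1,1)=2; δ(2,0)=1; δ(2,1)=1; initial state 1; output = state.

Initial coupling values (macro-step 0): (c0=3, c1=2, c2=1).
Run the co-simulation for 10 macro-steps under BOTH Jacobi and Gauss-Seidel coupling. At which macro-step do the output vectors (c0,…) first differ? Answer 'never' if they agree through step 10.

first divergence at macro-step: 1

[Jacobi] macro 1: S0 reads c2=1 → after 2×micro: 0; S1 reads c0=3 → after 1×micro: 2; S2 reads c2=1 → after 1×micro: 2 ⇒ (c0=0, c1=2, c2=2)
[Jacobi] macro 2: S0 reads c2=2 → after 2×micro: 2; S1 reads c0=0 → after 1×micro: -2; S2 reads c2=2 → after 1×micro: 1 ⇒ (c0=2, c1=-2, c2=1)
[Jacobi] macro 3: S0 reads c2=1 → after 2×micro: 0; S1 reads c0=2 → after 1×micro: 4; S2 reads c2=1 → after 1×micro: 2 ⇒ (c0=0, c1=4, c2=2)
[Jacobi] macro 4: S0 reads c2=2 → after 2×micro: 2; S1 reads c0=0 → after 1×micro: -2; S2 reads c2=2 → after 1×micro: 1 ⇒ (c0=2, c1=-2, c2=1)
[Jacobi] macro 5: S0 reads c2=1 → after 2×micro: 0; S1 reads c0=2 → after 1×micro: 4; S2 reads c2=1 → after 1×micro: 2 ⇒ (c0=0, c1=4, c2=2)
[Jacobi] macro 6: S0 reads c2=2 → after 2×micro: 2; S1 reads c0=0 → after 1×micro: -2; S2 reads c2=2 → after 1×micro: 1 ⇒ (c0=2, c1=-2, c2=1)
[Jacobi] macro 7: S0 reads c2=1 → after 2×micro: 0; S1 reads c0=2 → after 1×micro: 4; S2 reads c2=1 → after 1×micro: 2 ⇒ (c0=0, c1=4, c2=2)
[Jacobi] macro 8: S0 reads c2=2 → after 2×micro: 2; S1 reads c0=0 → after 1×micro: -2; S2 reads c2=2 → after 1×micro: 1 ⇒ (c0=2, c1=-2, c2=1)
[Jacobi] macro 9: S0 reads c2=1 → after 2×micro: 0; S1 reads c0=2 → after 1×micro: 4; S2 reads c2=1 → after 1×micro: 2 ⇒ (c0=0, c1=4, c2=2)
[Jacobi] macro 10: S0 reads c2=2 → after 2×micro: 2; S1 reads c0=0 → after 1×micro: -2; S2 reads c2=2 → after 1×micro: 1 ⇒ (c0=2, c1=-2, c2=1)
[Gauss-Seidel] macro 1: S0 reads c2=1 → after 2×micro: 0; S1 reads c0=0 → after 1×micro: -2; S2 reads c2=1 → after 1×micro: 2 ⇒ (c0=0, c1=-2, c2=2)
[Gauss-Seidel] macro 2: S0 reads c2=2 → after 2×micro: 2; S1 reads c0=2 → after 1×micro: 4; S2 reads c2=2 → after 1×micro: 1 ⇒ (c0=2, c1=4, c2=1)
[Gauss-Seidel] macro 3: S0 reads c2=1 → after 2×micro: 0; S1 reads c0=0 → after 1×micro: -2; S2 reads c2=1 → after 1×micro: 2 ⇒ (c0=0, c1=-2, c2=2)
[Gauss-Seidel] macro 4: S0 reads c2=2 → after 2×micro: 2; S1 reads c0=2 → after 1×micro: 4; S2 reads c2=2 → after 1×micro: 1 ⇒ (c0=2, c1=4, c2=1)
[Gauss-Seidel] macro 5: S0 reads c2=1 → after 2×micro: 0; S1 reads c0=0 → after 1×micro: -2; S2 reads c2=1 → after 1×micro: 2 ⇒ (c0=0, c1=-2, c2=2)
[Gauss-Seidel] macro 6: S0 reads c2=2 → after 2×micro: 2; S1 reads c0=2 → after 1×micro: 4; S2 reads c2=2 → after 1×micro: 1 ⇒ (c0=2, c1=4, c2=1)
[Gauss-Seidel] macro 7: S0 reads c2=1 → after 2×micro: 0; S1 reads c0=0 → after 1×micro: -2; S2 reads c2=1 → after 1×micro: 2 ⇒ (c0=0, c1=-2, c2=2)
[Gauss-Seidel] macro 8: S0 reads c2=2 → after 2×micro: 2; S1 reads c0=2 → after 1×micro: 4; S2 reads c2=2 → after 1×micro: 1 ⇒ (c0=2, c1=4, c2=1)
[Gauss-Seidel] macro 9: S0 reads c2=1 → after 2×micro: 0; S1 reads c0=0 → after 1×micro: -2; S2 reads c2=1 → after 1×micro: 2 ⇒ (c0=0, c1=-2, c2=2)
[Gauss-Seidel] macro 10: S0 reads c2=2 → after 2×micro: 2; S1 reads c0=2 → after 1×micro: 4; S2 reads c2=2 → after 1×micro: 1 ⇒ (c0=2, c1=4, c2=1)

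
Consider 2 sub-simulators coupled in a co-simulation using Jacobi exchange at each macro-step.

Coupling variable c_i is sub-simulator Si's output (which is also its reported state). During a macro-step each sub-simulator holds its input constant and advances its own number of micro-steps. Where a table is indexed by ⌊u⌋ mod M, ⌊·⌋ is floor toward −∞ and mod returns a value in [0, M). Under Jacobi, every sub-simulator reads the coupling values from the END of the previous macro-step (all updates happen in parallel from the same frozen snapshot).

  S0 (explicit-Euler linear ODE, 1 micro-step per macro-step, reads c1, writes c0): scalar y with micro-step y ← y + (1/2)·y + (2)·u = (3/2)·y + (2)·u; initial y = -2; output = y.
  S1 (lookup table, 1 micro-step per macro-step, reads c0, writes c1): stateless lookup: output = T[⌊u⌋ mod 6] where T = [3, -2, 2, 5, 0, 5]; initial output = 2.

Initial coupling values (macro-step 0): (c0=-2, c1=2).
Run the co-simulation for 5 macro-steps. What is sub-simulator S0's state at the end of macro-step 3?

macro 1: S0 reads c1=2 → after 1×micro: 1; S1 reads c0=-2 → after 1×micro: 0 ⇒ (c0=1, c1=0)
macro 2: S0 reads c1=0 → after 1×micro: 3/2; S1 reads c0=1 → after 1×micro: -2 ⇒ (c0=3/2, c1=-2)
macro 3: S0 reads c1=-2 → after 1×micro: -7/4; S1 reads c0=3/2 → after 1×micro: -2 ⇒ (c0=-7/4, c1=-2)
macro 4: S0 reads c1=-2 → after 1×micro: -53/8; S1 reads c0=-7/4 → after 1×micro: 0 ⇒ (c0=-53/8, c1=0)
macro 5: S0 reads c1=0 → after 1×micro: -159/16; S1 reads c0=-53/8 → after 1×micro: 5 ⇒ (c0=-159/16, c1=5)

S0 state at macro-step 3 = -7/4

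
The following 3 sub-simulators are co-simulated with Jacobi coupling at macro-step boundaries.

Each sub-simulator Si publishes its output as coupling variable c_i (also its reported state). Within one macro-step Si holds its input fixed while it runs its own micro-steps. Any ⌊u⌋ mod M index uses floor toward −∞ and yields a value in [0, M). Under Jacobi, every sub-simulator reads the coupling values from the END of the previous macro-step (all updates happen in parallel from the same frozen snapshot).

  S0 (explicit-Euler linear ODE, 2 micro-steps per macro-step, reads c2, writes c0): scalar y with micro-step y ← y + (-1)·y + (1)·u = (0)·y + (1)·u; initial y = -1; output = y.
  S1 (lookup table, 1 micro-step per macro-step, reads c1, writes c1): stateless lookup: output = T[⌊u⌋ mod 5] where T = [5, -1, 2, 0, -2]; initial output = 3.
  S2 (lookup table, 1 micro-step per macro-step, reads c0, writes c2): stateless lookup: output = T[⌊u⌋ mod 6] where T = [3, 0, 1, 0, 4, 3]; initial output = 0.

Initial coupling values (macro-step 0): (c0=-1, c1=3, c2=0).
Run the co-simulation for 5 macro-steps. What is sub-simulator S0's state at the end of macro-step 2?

macro 1: S0 reads c2=0 → after 2×micro: 0; S1 reads c1=3 → after 1×micro: 0; S2 reads c0=-1 → after 1×micro: 3 ⇒ (c0=0, c1=0, c2=3)
macro 2: S0 reads c2=3 → after 2×micro: 3; S1 reads c1=0 → after 1×micro: 5; S2 reads c0=0 → after 1×micro: 3 ⇒ (c0=3, c1=5, c2=3)
macro 3: S0 reads c2=3 → after 2×micro: 3; S1 reads c1=5 → after 1×micro: 5; S2 reads c0=3 → after 1×micro: 0 ⇒ (c0=3, c1=5, c2=0)
macro 4: S0 reads c2=0 → after 2×micro: 0; S1 reads c1=5 → after 1×micro: 5; S2 reads c0=3 → after 1×micro: 0 ⇒ (c0=0, c1=5, c2=0)
macro 5: S0 reads c2=0 → after 2×micro: 0; S1 reads c1=5 → after 1×micro: 5; S2 reads c0=0 → after 1×micro: 3 ⇒ (c0=0, c1=5, c2=3)

S0 state at macro-step 2 = 3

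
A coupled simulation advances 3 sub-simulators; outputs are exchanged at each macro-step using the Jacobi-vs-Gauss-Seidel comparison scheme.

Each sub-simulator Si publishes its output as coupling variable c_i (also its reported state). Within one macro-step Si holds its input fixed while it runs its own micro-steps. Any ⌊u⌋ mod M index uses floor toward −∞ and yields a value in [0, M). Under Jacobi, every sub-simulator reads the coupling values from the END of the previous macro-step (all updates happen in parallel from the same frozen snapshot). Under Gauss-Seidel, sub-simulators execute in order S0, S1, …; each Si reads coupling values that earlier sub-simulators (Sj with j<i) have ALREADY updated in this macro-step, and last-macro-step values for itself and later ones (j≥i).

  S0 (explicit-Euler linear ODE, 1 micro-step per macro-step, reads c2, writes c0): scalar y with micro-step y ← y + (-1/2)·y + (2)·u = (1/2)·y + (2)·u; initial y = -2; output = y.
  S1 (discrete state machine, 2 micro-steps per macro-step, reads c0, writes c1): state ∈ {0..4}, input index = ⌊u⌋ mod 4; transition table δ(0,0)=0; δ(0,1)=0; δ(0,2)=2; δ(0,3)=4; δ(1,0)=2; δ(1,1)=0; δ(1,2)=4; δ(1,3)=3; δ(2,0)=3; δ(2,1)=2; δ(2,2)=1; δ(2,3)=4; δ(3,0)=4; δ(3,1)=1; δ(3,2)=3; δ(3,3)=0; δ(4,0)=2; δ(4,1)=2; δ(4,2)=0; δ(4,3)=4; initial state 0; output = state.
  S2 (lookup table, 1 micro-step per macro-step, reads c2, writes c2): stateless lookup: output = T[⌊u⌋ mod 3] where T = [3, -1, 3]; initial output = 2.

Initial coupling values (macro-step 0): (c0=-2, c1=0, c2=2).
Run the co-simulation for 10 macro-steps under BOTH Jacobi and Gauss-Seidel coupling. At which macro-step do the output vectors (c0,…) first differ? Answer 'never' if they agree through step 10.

first divergence at macro-step: 1

[Jacobi] macro 1: S0 reads c2=2 → after 1×micro: 3; S1 reads c0=-2 → after 2×micro: 1; S2 reads c2=2 → after 1×micro: 3 ⇒ (c0=3, c1=1, c2=3)
[Jacobi] macro 2: S0 reads c2=3 → after 1×micro: 15/2; S1 reads c0=3 → after 2×micro: 0; S2 reads c2=3 → after 1×micro: 3 ⇒ (c0=15/2, c1=0, c2=3)
[Jacobi] macro 3: S0 reads c2=3 → after 1×micro: 39/4; S1 reads c0=15/2 → after 2×micro: 4; S2 reads c2=3 → after 1×micro: 3 ⇒ (c0=39/4, c1=4, c2=3)
[Jacobi] macro 4: S0 reads c2=3 → after 1×micro: 87/8; S1 reads c0=39/4 → after 2×micro: 2; S2 reads c2=3 → after 1×micro: 3 ⇒ (c0=87/8, c1=2, c2=3)
[Jacobi] macro 5: S0 reads c2=3 → after 1×micro: 183/16; S1 reads c0=87/8 → after 2×micro: 4; S2 reads c2=3 → after 1×micro: 3 ⇒ (c0=183/16, c1=4, c2=3)
[Jacobi] macro 6: S0 reads c2=3 → after 1×micro: 375/32; S1 reads c0=183/16 → after 2×micro: 4; S2 reads c2=3 → after 1×micro: 3 ⇒ (c0=375/32, c1=4, c2=3)
[Jacobi] macro 7: S0 reads c2=3 → after 1×micro: 759/64; S1 reads c0=375/32 → after 2×micro: 4; S2 reads c2=3 → after 1×micro: 3 ⇒ (c0=759/64, c1=4, c2=3)
[Jacobi] macro 8: S0 reads c2=3 → after 1×micro: 1527/128; S1 reads c0=759/64 → after 2×micro: 4; S2 reads c2=3 → after 1×micro: 3 ⇒ (c0=1527/128, c1=4, c2=3)
[Jacobi] macro 9: S0 reads c2=3 → after 1×micro: 3063/256; S1 reads c0=1527/128 → after 2×micro: 4; S2 reads c2=3 → after 1×micro: 3 ⇒ (c0=3063/256, c1=4, c2=3)
[Jacobi] macro 10: S0 reads c2=3 → after 1×micro: 6135/512; S1 reads c0=3063/256 → after 2×micro: 4; S2 reads c2=3 → after 1×micro: 3 ⇒ (c0=6135/512, c1=4, c2=3)
[Gauss-Seidel] macro 1: S0 reads c2=2 → after 1×micro: 3; S1 reads c0=3 → after 2×micro: 4; S2 reads c2=2 → after 1×micro: 3 ⇒ (c0=3, c1=4, c2=3)
[Gauss-Seidel] macro 2: S0 reads c2=3 → after 1×micro: 15/2; S1 reads c0=15/2 → after 2×micro: 4; S2 reads c2=3 → after 1×micro: 3 ⇒ (c0=15/2, c1=4, c2=3)
[Gauss-Seidel] macro 3: S0 reads c2=3 → after 1×micro: 39/4; S1 reads c0=39/4 → after 2×micro: 2; S2 reads c2=3 → after 1×micro: 3 ⇒ (c0=39/4, c1=2, c2=3)
[Gauss-Seidel] macro 4: S0 reads c2=3 → after 1×micro: 87/8; S1 reads c0=87/8 → after 2×micro: 4; S2 reads c2=3 → after 1×micro: 3 ⇒ (c0=87/8, c1=4, c2=3)
[Gauss-Seidel] macro 5: S0 reads c2=3 → after 1×micro: 183/16; S1 reads c0=183/16 → after 2×micro: 4; S2 reads c2=3 → after 1×micro: 3 ⇒ (c0=183/16, c1=4, c2=3)
[Gauss-Seidel] macro 6: S0 reads c2=3 → after 1×micro: 375/32; S1 reads c0=375/32 → after 2×micro: 4; S2 reads c2=3 → after 1×micro: 3 ⇒ (c0=375/32, c1=4, c2=3)
[Gauss-Seidel] macro 7: S0 reads c2=3 → after 1×micro: 759/64; S1 reads c0=759/64 → after 2×micro: 4; S2 reads c2=3 → after 1×micro: 3 ⇒ (c0=759/64, c1=4, c2=3)
[Gauss-Seidel] macro 8: S0 reads c2=3 → after 1×micro: 1527/128; S1 reads c0=1527/128 → after 2×micro: 4; S2 reads c2=3 → after 1×micro: 3 ⇒ (c0=1527/128, c1=4, c2=3)
[Gauss-Seidel] macro 9: S0 reads c2=3 → after 1×micro: 3063/256; S1 reads c0=3063/256 → after 2×micro: 4; S2 reads c2=3 → after 1×micro: 3 ⇒ (c0=3063/256, c1=4, c2=3)
[Gauss-Seidel] macro 10: S0 reads c2=3 → after 1×micro: 6135/512; S1 reads c0=6135/512 → after 2×micro: 4; S2 reads c2=3 → after 1×micro: 3 ⇒ (c0=6135/512, c1=4, c2=3)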